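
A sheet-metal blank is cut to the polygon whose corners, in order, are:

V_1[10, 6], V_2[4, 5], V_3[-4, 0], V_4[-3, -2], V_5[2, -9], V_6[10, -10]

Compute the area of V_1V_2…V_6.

157.5

Apply the surveyor's formula: 2A = Σ (x_i·y_{i+1} − x_{i+1}·y_i), indices taken mod 6.
Σ = (26) + (20) + (8) + (31) + (70) + (160) = 315
Area = |Σ|/2 = 157.5.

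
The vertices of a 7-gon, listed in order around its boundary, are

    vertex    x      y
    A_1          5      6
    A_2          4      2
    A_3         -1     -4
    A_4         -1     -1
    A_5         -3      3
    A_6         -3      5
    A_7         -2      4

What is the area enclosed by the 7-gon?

Apply Gauss's area formula: 2A = Σ (x_i·y_{i+1} − x_{i+1}·y_i), indices taken mod 7.
Σ = (-14) + (-14) + (-3) + (-6) + (-6) + (-2) + (-32) = -77
Area = |Σ|/2 = 38.5.

38.5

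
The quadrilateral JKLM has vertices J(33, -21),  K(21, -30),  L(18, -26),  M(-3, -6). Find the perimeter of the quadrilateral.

88

|JK| = √((-12)² + (-9)²) = √225 = 15
|KL| = √((-3)² + (4)²) = √25 = 5
|LM| = √((-21)² + (20)²) = √841 = 29
|MJ| = √((36)² + (-15)²) = √1521 = 39
Perimeter = 15 + 5 + 29 + 39 = 88.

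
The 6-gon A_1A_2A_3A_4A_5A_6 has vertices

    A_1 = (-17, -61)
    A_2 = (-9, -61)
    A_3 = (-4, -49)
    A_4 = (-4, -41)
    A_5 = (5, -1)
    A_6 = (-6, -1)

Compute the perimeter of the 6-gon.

142

|A_1A_2| = √((8)² + (0)²) = √64 = 8
|A_2A_3| = √((5)² + (12)²) = √169 = 13
|A_3A_4| = √((0)² + (8)²) = √64 = 8
|A_4A_5| = √((9)² + (40)²) = √1681 = 41
|A_5A_6| = √((-11)² + (0)²) = √121 = 11
|A_6A_1| = √((-11)² + (-60)²) = √3721 = 61
Perimeter = 8 + 13 + 8 + 41 + 11 + 61 = 142.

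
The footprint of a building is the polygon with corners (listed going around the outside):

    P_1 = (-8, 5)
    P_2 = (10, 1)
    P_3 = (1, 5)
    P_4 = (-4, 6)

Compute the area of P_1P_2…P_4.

Apply the shoelace formula: 2A = Σ (x_i·y_{i+1} − x_{i+1}·y_i), indices taken mod 4.
P_1→P_2: (-8)(1) − (10)(5) = -58
P_2→P_3: (10)(5) − (1)(1) = 49
P_3→P_4: (1)(6) − (-4)(5) = 26
P_4→P_1: (-4)(5) − (-8)(6) = 28
Σ = 45
Area = |Σ|/2 = 22.5.

22.5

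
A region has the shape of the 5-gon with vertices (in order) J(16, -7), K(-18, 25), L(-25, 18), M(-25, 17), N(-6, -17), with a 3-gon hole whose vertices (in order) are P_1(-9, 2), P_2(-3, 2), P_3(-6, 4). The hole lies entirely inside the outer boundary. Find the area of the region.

714.5

Outer boundary:
Apply Gauss's area formula: 2A = Σ (x_i·y_{i+1} − x_{i+1}·y_i), indices taken mod 5.
Cross-terms: 274, 301, 25, 527, 314  ⇒  Σ = 1441
Area = |Σ|/2 = 720.5.
Hole:
Σ = (-12) + (0) + (24) = 12
Area = |Σ|/2 = 6.
Net area = 720.5 − 6 = 714.5.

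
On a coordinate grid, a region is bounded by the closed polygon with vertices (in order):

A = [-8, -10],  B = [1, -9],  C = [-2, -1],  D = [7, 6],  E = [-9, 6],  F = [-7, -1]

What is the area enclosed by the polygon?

133.5

Apply the surveyor's formula: 2A = Σ (x_i·y_{i+1} − x_{i+1}·y_i), indices taken mod 6.
Σ = (82) + (-19) + (-5) + (96) + (51) + (62) = 267
Area = |Σ|/2 = 133.5.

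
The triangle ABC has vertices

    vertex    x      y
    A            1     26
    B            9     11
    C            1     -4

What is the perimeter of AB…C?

|AB| = √((8)² + (-15)²) = √289 = 17
|BC| = √((-8)² + (-15)²) = √289 = 17
|CA| = √((0)² + (30)²) = √900 = 30
Perimeter = 17 + 17 + 30 = 64.

64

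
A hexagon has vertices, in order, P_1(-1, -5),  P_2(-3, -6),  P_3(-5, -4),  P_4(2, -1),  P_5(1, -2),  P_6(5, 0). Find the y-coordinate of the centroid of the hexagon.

-41/12

Apply the surveyor's formula. First the cross-terms c_i = x_i·y_{i+1} − x_{i+1}·y_i:
  -9, -18, 13, -3, 10, -25  ⇒  2A = -32, A = -16.
Then Σ (y_i + y_{i+1})·c_i = 328, so ȳ = 328 / (6·(-16)) = -41/12.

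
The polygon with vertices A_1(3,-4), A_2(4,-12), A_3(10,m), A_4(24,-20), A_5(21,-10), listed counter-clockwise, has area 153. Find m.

The doubled signed area Σ (x_i y_{i+1} − x_{i+1} y_i) is linear in m.
With m=0 it equals 26; the coefficient of m is -20 (from the two edges through A_3).
So -20·m + 26 = 2·153 = 306 ⇒ m = -14.

-14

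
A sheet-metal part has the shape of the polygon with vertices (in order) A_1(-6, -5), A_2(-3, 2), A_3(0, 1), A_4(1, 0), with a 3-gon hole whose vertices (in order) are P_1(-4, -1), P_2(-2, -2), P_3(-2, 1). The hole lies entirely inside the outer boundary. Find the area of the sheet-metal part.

15

Outer boundary:
Σ = (-27) + (-3) + (-1) + (-5) = -36
Area = |Σ|/2 = 18.
Hole:
Σ = (6) + (-6) + (6) = 6
Area = |Σ|/2 = 3.
Net area = 18 − 3 = 15.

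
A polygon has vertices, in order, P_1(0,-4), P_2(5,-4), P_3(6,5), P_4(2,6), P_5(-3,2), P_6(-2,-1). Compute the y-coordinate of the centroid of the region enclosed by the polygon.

53/66

Apply Gauss's area formula. First the cross-terms c_i = x_i·y_{i+1} − x_{i+1}·y_i:
  20, 49, 26, 22, 7, 8  ⇒  2A = 132, A = 66.
Then Σ (y_i + y_{i+1})·c_i = 318, so ȳ = 318 / (6·66) = 53/66.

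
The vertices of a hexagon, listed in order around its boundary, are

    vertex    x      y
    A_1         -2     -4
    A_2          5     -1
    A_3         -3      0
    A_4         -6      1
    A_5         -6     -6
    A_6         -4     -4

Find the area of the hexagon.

33

Cross-terms: 22, -3, -3, 42, 0, 8  ⇒  Σ = 66
Area = |Σ|/2 = 33.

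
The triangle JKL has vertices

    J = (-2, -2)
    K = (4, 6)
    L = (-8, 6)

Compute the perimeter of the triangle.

32

|JK| = √((6)² + (8)²) = √100 = 10
|KL| = √((-12)² + (0)²) = √144 = 12
|LJ| = √((6)² + (-8)²) = √100 = 10
Perimeter = 10 + 12 + 10 = 32.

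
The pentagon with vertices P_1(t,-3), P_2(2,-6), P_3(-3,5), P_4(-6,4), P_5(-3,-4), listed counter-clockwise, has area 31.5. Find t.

Write out the shoelace sum; only the two edges meeting at P_1 involve t:
2·Area = [((-3)·(-3) − t·(-4)) + (t·(-6) − 2·(-3))] + 46
       = -2·t + 61 = 63
⇒ t = -1.

-1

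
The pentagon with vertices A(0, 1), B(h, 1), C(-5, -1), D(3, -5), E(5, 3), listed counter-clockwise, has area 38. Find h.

The doubled signed area Σ (x_i y_{i+1} − x_{i+1} y_i) is linear in h.
With h=0 it equals 72; the coefficient of h is -2 (from the two edges through B).
So -2·h + 72 = 2·38 = 76 ⇒ h = -2.

-2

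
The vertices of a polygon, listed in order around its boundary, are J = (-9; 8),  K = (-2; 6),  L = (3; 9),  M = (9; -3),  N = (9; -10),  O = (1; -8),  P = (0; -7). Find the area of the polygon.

Cross-terms: -38, -36, -90, -63, -62, -7, -63  ⇒  Σ = -359
Area = |Σ|/2 = 179.5.

179.5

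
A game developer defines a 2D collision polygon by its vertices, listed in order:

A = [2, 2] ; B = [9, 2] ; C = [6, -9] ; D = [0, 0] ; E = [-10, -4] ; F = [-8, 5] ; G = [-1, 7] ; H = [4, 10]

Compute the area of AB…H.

Σ = (-14) + (-93) + (0) + (0) + (-82) + (-51) + (-38) + (-12) = -290
Area = |Σ|/2 = 145.

145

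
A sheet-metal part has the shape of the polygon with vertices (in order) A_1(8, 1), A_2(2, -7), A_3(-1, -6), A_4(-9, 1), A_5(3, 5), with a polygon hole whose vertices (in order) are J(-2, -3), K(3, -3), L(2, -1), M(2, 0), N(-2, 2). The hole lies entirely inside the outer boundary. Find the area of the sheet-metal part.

91.5

Outer boundary:
Apply Gauss's area formula: 2A = Σ (x_i·y_{i+1} − x_{i+1}·y_i), indices taken mod 5.
A_1→A_2: (8)(-7) − (2)(1) = -58
A_2→A_3: (2)(-6) − (-1)(-7) = -19
A_3→A_4: (-1)(1) − (-9)(-6) = -55
A_4→A_5: (-9)(5) − (3)(1) = -48
A_5→A_1: (3)(1) − (8)(5) = -37
Σ = -217
Area = |Σ|/2 = 108.5.
Hole:
Apply the shoelace formula: 2A = Σ (x_i·y_{i+1} − x_{i+1}·y_i), indices taken mod 5.
Σ = (15) + (3) + (2) + (4) + (10) = 34
Area = |Σ|/2 = 17.
Net area = 108.5 − 17 = 91.5.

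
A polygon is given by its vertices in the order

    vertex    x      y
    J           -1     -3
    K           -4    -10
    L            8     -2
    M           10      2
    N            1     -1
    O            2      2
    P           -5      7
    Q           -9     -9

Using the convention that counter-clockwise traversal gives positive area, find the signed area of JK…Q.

132

Apply Gauss's area formula: 2A = Σ (x_i·y_{i+1} − x_{i+1}·y_i), indices taken mod 8.
Cross-terms: -2, 88, 36, -12, 4, 24, 108, 18  ⇒  Σ = 264
Signed area = Σ/2 = 132 (positive ⇒ counter-clockwise traversal).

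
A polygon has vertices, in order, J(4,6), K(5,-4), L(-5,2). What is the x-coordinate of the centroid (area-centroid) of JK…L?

4/3

Apply Gauss's area formula. First the cross-terms c_i = x_i·y_{i+1} − x_{i+1}·y_i:
  -46, -10, -38  ⇒  2A = -94, A = -47.
Then Σ (x_i + x_{i+1})·c_i = -376, so x̄ = -376 / (6·(-47)) = 4/3.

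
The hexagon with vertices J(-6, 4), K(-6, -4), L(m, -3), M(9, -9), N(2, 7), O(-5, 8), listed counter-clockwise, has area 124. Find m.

1

Write out the shoelace sum; only the two edges meeting at L involve m:
2·Area = [((-6)·(-3) − m·(-4)) + (m·(-9) − 9·(-3))] + 208
       = -5·m + 253 = 248
⇒ m = 1.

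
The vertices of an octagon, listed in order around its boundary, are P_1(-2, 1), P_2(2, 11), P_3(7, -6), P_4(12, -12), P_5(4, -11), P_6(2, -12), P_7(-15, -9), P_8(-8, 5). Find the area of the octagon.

289

Apply Gauss's area formula: 2A = Σ (x_i·y_{i+1} − x_{i+1}·y_i), indices taken mod 8.
Cross-terms: -24, -89, -12, -84, -26, -198, -147, 2  ⇒  Σ = -578
Area = |Σ|/2 = 289.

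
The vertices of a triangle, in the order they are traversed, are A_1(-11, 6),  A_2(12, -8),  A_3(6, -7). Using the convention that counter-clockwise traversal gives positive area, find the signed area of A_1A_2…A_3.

-30.5

Apply the surveyor's formula: 2A = Σ (x_i·y_{i+1} − x_{i+1}·y_i), indices taken mod 3.
A_1→A_2: (-11)(-8) − (12)(6) = 16
A_2→A_3: (12)(-7) − (6)(-8) = -36
A_3→A_1: (6)(6) − (-11)(-7) = -41
Σ = -61
Signed area = Σ/2 = -30.5 (negative ⇒ clockwise traversal).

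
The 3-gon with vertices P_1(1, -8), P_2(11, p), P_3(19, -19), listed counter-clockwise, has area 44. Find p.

-19

The doubled signed area Σ (x_i y_{i+1} − x_{i+1} y_i) is linear in p.
With p=0 it equals -254; the coefficient of p is -18 (from the two edges through P_2).
So -18·p + -254 = 2·44 = 88 ⇒ p = -19.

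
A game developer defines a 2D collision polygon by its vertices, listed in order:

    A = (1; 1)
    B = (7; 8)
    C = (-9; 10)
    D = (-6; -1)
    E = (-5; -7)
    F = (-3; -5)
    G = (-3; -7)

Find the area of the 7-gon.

131.5

Apply the surveyor's formula: 2A = Σ (x_i·y_{i+1} − x_{i+1}·y_i), indices taken mod 7.
Cross-terms: 1, 142, 69, 37, 4, 6, 4  ⇒  Σ = 263
Area = |Σ|/2 = 131.5.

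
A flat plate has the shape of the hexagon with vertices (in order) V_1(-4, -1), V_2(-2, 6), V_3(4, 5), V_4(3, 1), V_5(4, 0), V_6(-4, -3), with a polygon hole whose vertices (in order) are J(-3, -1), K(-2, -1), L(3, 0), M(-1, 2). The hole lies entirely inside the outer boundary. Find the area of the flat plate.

39

Outer boundary:
V_1→V_2: (-4)(6) − (-2)(-1) = -26
V_2→V_3: (-2)(5) − (4)(6) = -34
V_3→V_4: (4)(1) − (3)(5) = -11
V_4→V_5: (3)(0) − (4)(1) = -4
V_5→V_6: (4)(-3) − (-4)(0) = -12
V_6→V_1: (-4)(-1) − (-4)(-3) = -8
Σ = -95
Area = |Σ|/2 = 47.5.
Hole:
Apply the shoelace formula: 2A = Σ (x_i·y_{i+1} − x_{i+1}·y_i), indices taken mod 4.
Σ = (1) + (3) + (6) + (7) = 17
Area = |Σ|/2 = 8.5.
Net area = 47.5 − 8.5 = 39.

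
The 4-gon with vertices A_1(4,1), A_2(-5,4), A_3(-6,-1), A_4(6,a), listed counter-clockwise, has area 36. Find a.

-1

The doubled signed area Σ (x_i y_{i+1} − x_{i+1} y_i) is linear in a.
With a=0 it equals 62; the coefficient of a is -10 (from the two edges through A_4).
So -10·a + 62 = 2·36 = 72 ⇒ a = -1.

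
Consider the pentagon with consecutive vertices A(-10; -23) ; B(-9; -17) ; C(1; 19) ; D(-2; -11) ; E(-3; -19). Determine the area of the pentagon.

140

Apply the shoelace formula: 2A = Σ (x_i·y_{i+1} − x_{i+1}·y_i), indices taken mod 5.
A→B: (-10)(-17) − (-9)(-23) = -37
B→C: (-9)(19) − (1)(-17) = -154
C→D: (1)(-11) − (-2)(19) = 27
D→E: (-2)(-19) − (-3)(-11) = 5
E→A: (-3)(-23) − (-10)(-19) = -121
Σ = -280
Area = |Σ|/2 = 140.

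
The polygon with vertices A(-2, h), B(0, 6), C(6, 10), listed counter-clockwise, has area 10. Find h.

Write out the shoelace sum; only the two edges meeting at A involve h:
2·Area = [(6·h − (-2)·10) + ((-2)·6 − 0·h)] + -36
       = 6·h + -28 = 20
⇒ h = 8.

8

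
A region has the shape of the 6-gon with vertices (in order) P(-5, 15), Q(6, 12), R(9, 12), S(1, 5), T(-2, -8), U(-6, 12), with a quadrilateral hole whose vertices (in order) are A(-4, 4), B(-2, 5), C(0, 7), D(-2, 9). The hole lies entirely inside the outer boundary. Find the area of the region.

Outer boundary:
Apply the shoelace (surveyor's) formula: 2A = Σ (x_i·y_{i+1} − x_{i+1}·y_i), indices taken mod 6.
Σ = (-150) + (-36) + (33) + (2) + (-72) + (-30) = -253
Area = |Σ|/2 = 126.5.
Hole:
Apply the surveyor's formula: 2A = Σ (x_i·y_{i+1} − x_{i+1}·y_i), indices taken mod 4.
Σ = (-12) + (-14) + (14) + (28) = 16
Area = |Σ|/2 = 8.
Net area = 126.5 − 8 = 118.5.

118.5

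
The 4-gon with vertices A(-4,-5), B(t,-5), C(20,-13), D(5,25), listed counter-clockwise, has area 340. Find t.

10

The doubled signed area Σ (x_i y_{i+1} − x_{i+1} y_i) is linear in t.
With t=0 it equals 760; the coefficient of t is -8 (from the two edges through B).
So -8·t + 760 = 2·340 = 680 ⇒ t = 10.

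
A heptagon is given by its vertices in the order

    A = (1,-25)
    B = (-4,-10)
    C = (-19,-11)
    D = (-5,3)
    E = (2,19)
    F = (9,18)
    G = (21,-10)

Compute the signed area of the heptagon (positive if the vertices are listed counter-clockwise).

-793.5

A→B: (1)(-10) − (-4)(-25) = -110
B→C: (-4)(-11) − (-19)(-10) = -146
C→D: (-19)(3) − (-5)(-11) = -112
D→E: (-5)(19) − (2)(3) = -101
E→F: (2)(18) − (9)(19) = -135
F→G: (9)(-10) − (21)(18) = -468
G→A: (21)(-25) − (1)(-10) = -515
Σ = -1587
Signed area = Σ/2 = -793.5 (negative ⇒ clockwise traversal).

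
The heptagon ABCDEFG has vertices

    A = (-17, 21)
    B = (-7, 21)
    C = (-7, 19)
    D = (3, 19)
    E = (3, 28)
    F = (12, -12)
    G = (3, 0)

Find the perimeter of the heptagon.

116

|AB| = √((10)² + (0)²) = √100 = 10
|BC| = √((0)² + (-2)²) = √4 = 2
|CD| = √((10)² + (0)²) = √100 = 10
|DE| = √((0)² + (9)²) = √81 = 9
|EF| = √((9)² + (-40)²) = √1681 = 41
|FG| = √((-9)² + (12)²) = √225 = 15
|GA| = √((-20)² + (21)²) = √841 = 29
Perimeter = 10 + 2 + 10 + 9 + 41 + 15 + 29 = 116.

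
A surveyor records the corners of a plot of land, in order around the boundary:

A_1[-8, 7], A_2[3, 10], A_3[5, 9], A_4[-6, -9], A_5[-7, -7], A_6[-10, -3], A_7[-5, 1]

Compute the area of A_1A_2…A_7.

118.5

Cross-terms: -101, -23, 9, -21, -49, -25, -27  ⇒  Σ = -237
Area = |Σ|/2 = 118.5.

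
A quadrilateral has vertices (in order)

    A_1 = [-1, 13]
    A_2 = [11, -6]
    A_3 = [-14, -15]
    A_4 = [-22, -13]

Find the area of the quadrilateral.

Apply the surveyor's formula: 2A = Σ (x_i·y_{i+1} − x_{i+1}·y_i), indices taken mod 4.
Σ = (-137) + (-249) + (-148) + (-299) = -833
Area = |Σ|/2 = 416.5.

416.5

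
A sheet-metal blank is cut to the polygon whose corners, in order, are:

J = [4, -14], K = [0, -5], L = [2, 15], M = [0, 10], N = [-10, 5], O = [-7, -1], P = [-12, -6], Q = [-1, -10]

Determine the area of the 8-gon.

Apply the shoelace formula: 2A = Σ (x_i·y_{i+1} − x_{i+1}·y_i), indices taken mod 8.
Σ = (-20) + (10) + (20) + (100) + (45) + (30) + (114) + (54) = 353
Area = |Σ|/2 = 176.5.

176.5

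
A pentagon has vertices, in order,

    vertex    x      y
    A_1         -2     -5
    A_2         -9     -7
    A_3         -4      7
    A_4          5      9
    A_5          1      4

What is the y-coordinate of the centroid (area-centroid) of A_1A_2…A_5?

208/179

Apply the surveyor's formula. First the cross-terms c_i = x_i·y_{i+1} − x_{i+1}·y_i:
  -31, -91, -71, 11, 3  ⇒  2A = -179, A = -89.5.
Then Σ (y_i + y_{i+1})·c_i = -624, so ȳ = -624 / (6·(-89.5)) = 208/179.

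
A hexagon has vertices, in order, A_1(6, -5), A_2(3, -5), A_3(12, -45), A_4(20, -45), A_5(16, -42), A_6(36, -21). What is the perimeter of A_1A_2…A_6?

120

|A_1A_2| = √((-3)² + (0)²) = √9 = 3
|A_2A_3| = √((9)² + (-40)²) = √1681 = 41
|A_3A_4| = √((8)² + (0)²) = √64 = 8
|A_4A_5| = √((-4)² + (3)²) = √25 = 5
|A_5A_6| = √((20)² + (21)²) = √841 = 29
|A_6A_1| = √((-30)² + (16)²) = √1156 = 34
Perimeter = 3 + 41 + 8 + 5 + 29 + 34 = 120.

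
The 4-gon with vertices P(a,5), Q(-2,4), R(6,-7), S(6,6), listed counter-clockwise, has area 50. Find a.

4

The doubled signed area Σ (x_i y_{i+1} − x_{i+1} y_i) is linear in a.
With a=0 it equals 108; the coefficient of a is -2 (from the two edges through P).
So -2·a + 108 = 2·50 = 100 ⇒ a = 4.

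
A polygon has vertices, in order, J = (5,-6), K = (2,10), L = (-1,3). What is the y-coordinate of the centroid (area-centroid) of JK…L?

7/3

Apply Gauss's area formula. First the cross-terms c_i = x_i·y_{i+1} − x_{i+1}·y_i:
  62, 16, -9  ⇒  2A = 69, A = 34.5.
Then Σ (y_i + y_{i+1})·c_i = 483, so ȳ = 483 / (6·34.5) = 7/3.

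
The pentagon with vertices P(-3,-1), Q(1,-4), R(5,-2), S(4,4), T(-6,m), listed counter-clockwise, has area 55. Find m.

The doubled signed area Σ (x_i y_{i+1} − x_{i+1} y_i) is linear in m.
With m=0 it equals 89; the coefficient of m is 7 (from the two edges through T).
So 7·m + 89 = 2·55 = 110 ⇒ m = 3.

3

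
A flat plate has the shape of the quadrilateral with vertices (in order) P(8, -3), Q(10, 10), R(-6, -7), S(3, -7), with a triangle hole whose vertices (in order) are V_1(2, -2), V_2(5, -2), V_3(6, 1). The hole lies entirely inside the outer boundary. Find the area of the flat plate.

100.5

Outer boundary:
Cross-terms: 110, -10, 63, 47  ⇒  Σ = 210
Area = |Σ|/2 = 105.
Hole:
Apply the surveyor's formula: 2A = Σ (x_i·y_{i+1} − x_{i+1}·y_i), indices taken mod 3.
Σ = (6) + (17) + (-14) = 9
Area = |Σ|/2 = 4.5.
Net area = 105 − 4.5 = 100.5.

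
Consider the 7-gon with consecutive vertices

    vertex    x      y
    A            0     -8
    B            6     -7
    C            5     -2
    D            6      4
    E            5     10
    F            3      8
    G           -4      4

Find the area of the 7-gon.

Apply the shoelace (surveyor's) formula: 2A = Σ (x_i·y_{i+1} − x_{i+1}·y_i), indices taken mod 7.
A→B: (0)(-7) − (6)(-8) = 48
B→C: (6)(-2) − (5)(-7) = 23
C→D: (5)(4) − (6)(-2) = 32
D→E: (6)(10) − (5)(4) = 40
E→F: (5)(8) − (3)(10) = 10
F→G: (3)(4) − (-4)(8) = 44
G→A: (-4)(-8) − (0)(4) = 32
Σ = 229
Area = |Σ|/2 = 114.5.

114.5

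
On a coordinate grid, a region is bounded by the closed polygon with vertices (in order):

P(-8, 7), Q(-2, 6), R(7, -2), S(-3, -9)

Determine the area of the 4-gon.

P→Q: (-8)(6) − (-2)(7) = -34
Q→R: (-2)(-2) − (7)(6) = -38
R→S: (7)(-9) − (-3)(-2) = -69
S→P: (-3)(7) − (-8)(-9) = -93
Σ = -234
Area = |Σ|/2 = 117.

117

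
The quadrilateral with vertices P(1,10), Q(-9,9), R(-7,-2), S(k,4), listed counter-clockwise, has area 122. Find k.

8

The doubled signed area Σ (x_i y_{i+1} − x_{i+1} y_i) is linear in k.
With k=0 it equals 148; the coefficient of k is 12 (from the two edges through S).
So 12·k + 148 = 2·122 = 244 ⇒ k = 8.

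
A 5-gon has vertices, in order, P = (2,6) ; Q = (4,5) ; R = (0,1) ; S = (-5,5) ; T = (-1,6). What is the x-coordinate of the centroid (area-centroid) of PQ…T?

Apply the surveyor's formula. First the cross-terms c_i = x_i·y_{i+1} − x_{i+1}·y_i:
  -14, 4, 5, -25, -18  ⇒  2A = -48, A = -24.
Then Σ (x_i + x_{i+1})·c_i = 39, so x̄ = 39 / (6·(-24)) = -13/48.

-13/48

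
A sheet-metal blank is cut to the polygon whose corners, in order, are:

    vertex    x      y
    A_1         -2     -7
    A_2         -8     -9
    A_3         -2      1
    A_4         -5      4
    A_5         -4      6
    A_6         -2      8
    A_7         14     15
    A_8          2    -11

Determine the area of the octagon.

231.5

Apply the shoelace (surveyor's) formula: 2A = Σ (x_i·y_{i+1} − x_{i+1}·y_i), indices taken mod 8.
A_1→A_2: (-2)(-9) − (-8)(-7) = -38
A_2→A_3: (-8)(1) − (-2)(-9) = -26
A_3→A_4: (-2)(4) − (-5)(1) = -3
A_4→A_5: (-5)(6) − (-4)(4) = -14
A_5→A_6: (-4)(8) − (-2)(6) = -20
A_6→A_7: (-2)(15) − (14)(8) = -142
A_7→A_8: (14)(-11) − (2)(15) = -184
A_8→A_1: (2)(-7) − (-2)(-11) = -36
Σ = -463
Area = |Σ|/2 = 231.5.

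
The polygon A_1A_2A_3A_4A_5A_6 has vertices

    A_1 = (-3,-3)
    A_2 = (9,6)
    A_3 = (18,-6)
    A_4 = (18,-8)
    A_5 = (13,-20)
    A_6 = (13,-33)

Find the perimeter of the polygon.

92

|A_1A_2| = √((12)² + (9)²) = √225 = 15
|A_2A_3| = √((9)² + (-12)²) = √225 = 15
|A_3A_4| = √((0)² + (-2)²) = √4 = 2
|A_4A_5| = √((-5)² + (-12)²) = √169 = 13
|A_5A_6| = √((0)² + (-13)²) = √169 = 13
|A_6A_1| = √((-16)² + (30)²) = √1156 = 34
Perimeter = 15 + 15 + 2 + 13 + 13 + 34 = 92.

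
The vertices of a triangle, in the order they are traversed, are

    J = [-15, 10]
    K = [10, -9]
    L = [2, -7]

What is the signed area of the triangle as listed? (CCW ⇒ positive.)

-51

Apply Gauss's area formula: 2A = Σ (x_i·y_{i+1} − x_{i+1}·y_i), indices taken mod 3.
J→K: (-15)(-9) − (10)(10) = 35
K→L: (10)(-7) − (2)(-9) = -52
L→J: (2)(10) − (-15)(-7) = -85
Σ = -102
Signed area = Σ/2 = -51 (negative ⇒ clockwise traversal).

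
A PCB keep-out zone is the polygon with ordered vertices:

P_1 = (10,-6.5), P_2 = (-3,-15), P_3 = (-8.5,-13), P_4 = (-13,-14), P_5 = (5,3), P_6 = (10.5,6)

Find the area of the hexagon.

203.375

Σ = (-169.5) + (-88.5) + (-50) + (31) + (-1.5) + (-128.25) = -406.75
Area = |Σ|/2 = 203.375.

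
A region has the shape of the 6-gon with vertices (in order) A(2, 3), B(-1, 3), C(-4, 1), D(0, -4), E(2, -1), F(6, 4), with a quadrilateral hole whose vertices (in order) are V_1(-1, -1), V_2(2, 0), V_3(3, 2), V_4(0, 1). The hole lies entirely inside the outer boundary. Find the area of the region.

Outer boundary:
Apply the surveyor's formula: 2A = Σ (x_i·y_{i+1} − x_{i+1}·y_i), indices taken mod 6.
A→B: (2)(3) − (-1)(3) = 9
B→C: (-1)(1) − (-4)(3) = 11
C→D: (-4)(-4) − (0)(1) = 16
D→E: (0)(-1) − (2)(-4) = 8
E→F: (2)(4) − (6)(-1) = 14
F→A: (6)(3) − (2)(4) = 10
Σ = 68
Area = |Σ|/2 = 34.
Hole:
Σ = (2) + (4) + (3) + (1) = 10
Area = |Σ|/2 = 5.
Net area = 34 − 5 = 29.

29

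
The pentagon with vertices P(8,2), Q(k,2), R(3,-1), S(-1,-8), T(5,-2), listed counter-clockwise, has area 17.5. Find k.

The doubled signed area Σ (x_i y_{i+1} − x_{i+1} y_i) is linear in k.
With k=0 it equals 53; the coefficient of k is -3 (from the two edges through Q).
So -3·k + 53 = 2·17.5 = 35 ⇒ k = 6.

6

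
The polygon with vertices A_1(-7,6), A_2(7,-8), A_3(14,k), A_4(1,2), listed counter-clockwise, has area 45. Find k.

-14

Write out the shoelace sum; only the two edges meeting at A_3 involve k:
2·Area = [(7·k − 14·(-8)) + (14·2 − 1·k)] + 34
       = 6·k + 174 = 90
⇒ k = -14.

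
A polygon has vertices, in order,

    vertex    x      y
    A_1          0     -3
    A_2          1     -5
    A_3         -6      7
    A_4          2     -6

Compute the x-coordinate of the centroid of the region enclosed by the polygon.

Apply the shoelace (surveyor's) formula. First the cross-terms c_i = x_i·y_{i+1} − x_{i+1}·y_i:
  3, -23, 22, -6  ⇒  2A = -4, A = -2.
Then Σ (x_i + x_{i+1})·c_i = 18, so x̄ = 18 / (6·(-2)) = -1.5.

-1.5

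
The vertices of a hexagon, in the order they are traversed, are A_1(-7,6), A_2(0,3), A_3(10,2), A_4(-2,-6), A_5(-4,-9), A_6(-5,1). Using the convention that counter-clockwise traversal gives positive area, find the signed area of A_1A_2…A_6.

-92.5

A_1→A_2: (-7)(3) − (0)(6) = -21
A_2→A_3: (0)(2) − (10)(3) = -30
A_3→A_4: (10)(-6) − (-2)(2) = -56
A_4→A_5: (-2)(-9) − (-4)(-6) = -6
A_5→A_6: (-4)(1) − (-5)(-9) = -49
A_6→A_1: (-5)(6) − (-7)(1) = -23
Σ = -185
Signed area = Σ/2 = -92.5 (negative ⇒ clockwise traversal).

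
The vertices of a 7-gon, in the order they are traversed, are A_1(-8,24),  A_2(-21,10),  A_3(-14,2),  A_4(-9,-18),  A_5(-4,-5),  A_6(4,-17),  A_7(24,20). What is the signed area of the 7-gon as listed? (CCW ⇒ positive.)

Apply the surveyor's formula: 2A = Σ (x_i·y_{i+1} − x_{i+1}·y_i), indices taken mod 7.
A_1→A_2: (-8)(10) − (-21)(24) = 424
A_2→A_3: (-21)(2) − (-14)(10) = 98
A_3→A_4: (-14)(-18) − (-9)(2) = 270
A_4→A_5: (-9)(-5) − (-4)(-18) = -27
A_5→A_6: (-4)(-17) − (4)(-5) = 88
A_6→A_7: (4)(20) − (24)(-17) = 488
A_7→A_1: (24)(24) − (-8)(20) = 736
Σ = 2077
Signed area = Σ/2 = 1038.5 (positive ⇒ counter-clockwise traversal).

1038.5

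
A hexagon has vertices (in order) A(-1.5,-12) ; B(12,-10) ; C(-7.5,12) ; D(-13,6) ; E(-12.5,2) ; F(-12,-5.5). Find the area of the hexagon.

308.25

Cross-terms: 159, 69, 111, 49, 92.75, 135.75  ⇒  Σ = 616.5
Area = |Σ|/2 = 308.25.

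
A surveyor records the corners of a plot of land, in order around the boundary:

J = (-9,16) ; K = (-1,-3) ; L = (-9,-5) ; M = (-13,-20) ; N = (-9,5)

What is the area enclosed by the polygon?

104

Σ = (43) + (-22) + (115) + (-245) + (-99) = -208
Area = |Σ|/2 = 104.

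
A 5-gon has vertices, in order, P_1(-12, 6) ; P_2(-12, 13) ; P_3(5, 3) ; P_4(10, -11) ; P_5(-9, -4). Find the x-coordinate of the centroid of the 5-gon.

Apply the shoelace (surveyor's) formula. First the cross-terms c_i = x_i·y_{i+1} − x_{i+1}·y_i:
  -84, -101, -85, -139, -102  ⇒  2A = -511, A = -255.5.
Then Σ (x_i + x_{i+1})·c_i = 3451, so x̄ = 3451 / (6·(-255.5)) = -493/219.

-493/219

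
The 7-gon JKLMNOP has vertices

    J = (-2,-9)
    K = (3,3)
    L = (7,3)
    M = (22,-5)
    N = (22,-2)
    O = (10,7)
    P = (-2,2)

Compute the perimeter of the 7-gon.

|JK| = √((5)² + (12)²) = √169 = 13
|KL| = √((4)² + (0)²) = √16 = 4
|LM| = √((15)² + (-8)²) = √289 = 17
|MN| = √((0)² + (3)²) = √9 = 3
|NO| = √((-12)² + (9)²) = √225 = 15
|OP| = √((-12)² + (-5)²) = √169 = 13
|PJ| = √((0)² + (-11)²) = √121 = 11
Perimeter = 13 + 4 + 17 + 3 + 15 + 13 + 11 = 76.

76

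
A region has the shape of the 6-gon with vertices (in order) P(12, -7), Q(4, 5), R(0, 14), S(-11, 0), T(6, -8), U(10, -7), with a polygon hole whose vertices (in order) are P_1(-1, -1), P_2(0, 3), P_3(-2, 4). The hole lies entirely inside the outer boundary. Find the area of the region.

Outer boundary:
Apply the shoelace formula: 2A = Σ (x_i·y_{i+1} − x_{i+1}·y_i), indices taken mod 6.
Σ = (88) + (56) + (154) + (88) + (38) + (14) = 438
Area = |Σ|/2 = 219.
Hole:
Apply the surveyor's formula: 2A = Σ (x_i·y_{i+1} − x_{i+1}·y_i), indices taken mod 3.
P_1→P_2: (-1)(3) − (0)(-1) = -3
P_2→P_3: (0)(4) − (-2)(3) = 6
P_3→P_1: (-2)(-1) − (-1)(4) = 6
Σ = 9
Area = |Σ|/2 = 4.5.
Net area = 219 − 4.5 = 214.5.

214.5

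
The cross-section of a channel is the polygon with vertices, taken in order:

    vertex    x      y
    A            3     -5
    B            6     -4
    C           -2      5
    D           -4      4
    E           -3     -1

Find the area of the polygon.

Apply Gauss's area formula: 2A = Σ (x_i·y_{i+1} − x_{i+1}·y_i), indices taken mod 5.
Σ = (18) + (22) + (12) + (16) + (18) = 86
Area = |Σ|/2 = 43.

43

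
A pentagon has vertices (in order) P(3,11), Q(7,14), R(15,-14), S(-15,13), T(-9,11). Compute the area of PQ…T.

269

Cross-terms: -35, -308, -15, -48, -132  ⇒  Σ = -538
Area = |Σ|/2 = 269.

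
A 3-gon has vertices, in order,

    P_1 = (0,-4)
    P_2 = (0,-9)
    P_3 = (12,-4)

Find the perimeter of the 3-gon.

|P_1P_2| = √((0)² + (-5)²) = √25 = 5
|P_2P_3| = √((12)² + (5)²) = √169 = 13
|P_3P_1| = √((-12)² + (0)²) = √144 = 12
Perimeter = 5 + 13 + 12 = 30.

30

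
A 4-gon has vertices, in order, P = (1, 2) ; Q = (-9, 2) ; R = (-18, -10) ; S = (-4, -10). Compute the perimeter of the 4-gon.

|PQ| = √((-10)² + (0)²) = √100 = 10
|QR| = √((-9)² + (-12)²) = √225 = 15
|RS| = √((14)² + (0)²) = √196 = 14
|SP| = √((5)² + (12)²) = √169 = 13
Perimeter = 10 + 15 + 14 + 13 = 52.

52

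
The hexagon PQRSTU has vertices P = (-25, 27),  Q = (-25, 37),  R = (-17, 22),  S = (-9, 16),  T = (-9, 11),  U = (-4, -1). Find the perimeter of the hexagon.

90

|PQ| = √((0)² + (10)²) = √100 = 10
|QR| = √((8)² + (-15)²) = √289 = 17
|RS| = √((8)² + (-6)²) = √100 = 10
|ST| = √((0)² + (-5)²) = √25 = 5
|TU| = √((5)² + (-12)²) = √169 = 13
|UP| = √((-21)² + (28)²) = √1225 = 35
Perimeter = 10 + 17 + 10 + 5 + 13 + 35 = 90.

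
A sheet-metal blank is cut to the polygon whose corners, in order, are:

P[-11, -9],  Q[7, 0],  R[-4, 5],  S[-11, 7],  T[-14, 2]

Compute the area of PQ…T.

Apply the shoelace formula: 2A = Σ (x_i·y_{i+1} − x_{i+1}·y_i), indices taken mod 5.
Cross-terms: 63, 35, 27, 76, 148  ⇒  Σ = 349
Area = |Σ|/2 = 174.5.

174.5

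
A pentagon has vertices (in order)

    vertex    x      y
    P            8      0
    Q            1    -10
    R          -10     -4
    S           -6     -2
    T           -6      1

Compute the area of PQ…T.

Apply the shoelace formula: 2A = Σ (x_i·y_{i+1} − x_{i+1}·y_i), indices taken mod 5.
Cross-terms: -80, -104, -4, -18, -8  ⇒  Σ = -214
Area = |Σ|/2 = 107.

107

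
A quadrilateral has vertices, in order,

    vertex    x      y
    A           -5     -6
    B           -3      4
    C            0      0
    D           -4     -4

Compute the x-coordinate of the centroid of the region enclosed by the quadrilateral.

Apply the surveyor's formula. First the cross-terms c_i = x_i·y_{i+1} − x_{i+1}·y_i:
  -38, 0, 0, 4  ⇒  2A = -34, A = -17.
Then Σ (x_i + x_{i+1})·c_i = 268, so x̄ = 268 / (6·(-17)) = -134/51.

-134/51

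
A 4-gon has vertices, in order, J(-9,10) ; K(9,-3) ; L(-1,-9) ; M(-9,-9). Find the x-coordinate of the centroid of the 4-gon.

Apply the shoelace formula. First the cross-terms c_i = x_i·y_{i+1} − x_{i+1}·y_i:
  -63, -84, -72, -171  ⇒  2A = -390, A = -195.
Then Σ (x_i + x_{i+1})·c_i = 3126, so x̄ = 3126 / (6·(-195)) = -521/195.

-521/195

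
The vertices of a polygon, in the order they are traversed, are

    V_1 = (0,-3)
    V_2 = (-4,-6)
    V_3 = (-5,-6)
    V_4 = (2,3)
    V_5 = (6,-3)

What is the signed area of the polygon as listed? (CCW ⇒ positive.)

Σ = (-12) + (-6) + (-3) + (-24) + (-18) = -63
Signed area = Σ/2 = -31.5 (negative ⇒ clockwise traversal).

-31.5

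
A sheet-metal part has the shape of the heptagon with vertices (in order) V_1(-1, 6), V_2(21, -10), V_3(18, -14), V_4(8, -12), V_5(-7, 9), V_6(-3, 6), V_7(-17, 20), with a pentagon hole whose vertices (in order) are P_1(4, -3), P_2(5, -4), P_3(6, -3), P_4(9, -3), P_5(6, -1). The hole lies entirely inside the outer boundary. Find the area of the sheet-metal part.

194.5

Outer boundary:
V_1→V_2: (-1)(-10) − (21)(6) = -116
V_2→V_3: (21)(-14) − (18)(-10) = -114
V_3→V_4: (18)(-12) − (8)(-14) = -104
V_4→V_5: (8)(9) − (-7)(-12) = -12
V_5→V_6: (-7)(6) − (-3)(9) = -15
V_6→V_7: (-3)(20) − (-17)(6) = 42
V_7→V_1: (-17)(6) − (-1)(20) = -82
Σ = -401
Area = |Σ|/2 = 200.5.
Hole:
Apply Gauss's area formula: 2A = Σ (x_i·y_{i+1} − x_{i+1}·y_i), indices taken mod 5.
Σ = (-1) + (9) + (9) + (9) + (-14) = 12
Area = |Σ|/2 = 6.
Net area = 200.5 − 6 = 194.5.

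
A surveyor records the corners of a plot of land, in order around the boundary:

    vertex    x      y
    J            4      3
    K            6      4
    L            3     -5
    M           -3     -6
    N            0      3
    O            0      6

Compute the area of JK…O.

Apply Gauss's area formula: 2A = Σ (x_i·y_{i+1} − x_{i+1}·y_i), indices taken mod 6.
J→K: (4)(4) − (6)(3) = -2
K→L: (6)(-5) − (3)(4) = -42
L→M: (3)(-6) − (-3)(-5) = -33
M→N: (-3)(3) − (0)(-6) = -9
N→O: (0)(6) − (0)(3) = 0
O→J: (0)(3) − (4)(6) = -24
Σ = -110
Area = |Σ|/2 = 55.

55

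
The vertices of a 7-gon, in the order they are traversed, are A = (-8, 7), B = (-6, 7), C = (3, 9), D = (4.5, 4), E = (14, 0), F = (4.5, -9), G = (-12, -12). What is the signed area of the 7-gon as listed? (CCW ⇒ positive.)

Apply the surveyor's formula: 2A = Σ (x_i·y_{i+1} − x_{i+1}·y_i), indices taken mod 7.
Σ = (-14) + (-75) + (-28.5) + (-56) + (-126) + (-162) + (-180) = -641.5
Signed area = Σ/2 = -320.75 (negative ⇒ clockwise traversal).

-320.75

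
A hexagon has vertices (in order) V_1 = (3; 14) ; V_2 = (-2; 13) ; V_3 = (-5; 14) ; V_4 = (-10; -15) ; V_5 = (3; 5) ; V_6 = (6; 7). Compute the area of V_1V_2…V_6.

184

Apply the shoelace formula: 2A = Σ (x_i·y_{i+1} − x_{i+1}·y_i), indices taken mod 6.
V_1→V_2: (3)(13) − (-2)(14) = 67
V_2→V_3: (-2)(14) − (-5)(13) = 37
V_3→V_4: (-5)(-15) − (-10)(14) = 215
V_4→V_5: (-10)(5) − (3)(-15) = -5
V_5→V_6: (3)(7) − (6)(5) = -9
V_6→V_1: (6)(14) − (3)(7) = 63
Σ = 368
Area = |Σ|/2 = 184.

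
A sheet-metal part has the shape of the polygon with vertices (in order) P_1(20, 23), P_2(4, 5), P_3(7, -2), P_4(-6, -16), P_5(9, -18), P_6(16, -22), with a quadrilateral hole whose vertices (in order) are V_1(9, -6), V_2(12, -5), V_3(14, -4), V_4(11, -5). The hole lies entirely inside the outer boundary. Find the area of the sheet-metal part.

494.5

Outer boundary:
Apply the shoelace formula: 2A = Σ (x_i·y_{i+1} − x_{i+1}·y_i), indices taken mod 6.
Σ = (8) + (-43) + (-124) + (252) + (90) + (808) = 991
Area = |Σ|/2 = 495.5.
Hole:
Σ = (27) + (22) + (-26) + (-21) = 2
Area = |Σ|/2 = 1.
Net area = 495.5 − 1 = 494.5.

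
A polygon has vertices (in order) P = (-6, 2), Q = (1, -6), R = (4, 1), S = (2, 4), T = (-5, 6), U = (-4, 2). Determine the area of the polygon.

P→Q: (-6)(-6) − (1)(2) = 34
Q→R: (1)(1) − (4)(-6) = 25
R→S: (4)(4) − (2)(1) = 14
S→T: (2)(6) − (-5)(4) = 32
T→U: (-5)(2) − (-4)(6) = 14
U→P: (-4)(2) − (-6)(2) = 4
Σ = 123
Area = |Σ|/2 = 61.5.

61.5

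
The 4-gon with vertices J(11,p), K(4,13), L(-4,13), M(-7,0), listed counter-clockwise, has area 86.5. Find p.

Write out the shoelace sum; only the two edges meeting at J involve p:
2·Area = [((-7)·p − 11·0) + (11·13 − 4·p)] + 195
       = -11·p + 338 = 173
⇒ p = 15.

15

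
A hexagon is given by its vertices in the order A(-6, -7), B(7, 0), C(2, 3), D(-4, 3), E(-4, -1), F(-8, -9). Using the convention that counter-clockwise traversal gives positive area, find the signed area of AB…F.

67

Apply the shoelace (surveyor's) formula: 2A = Σ (x_i·y_{i+1} − x_{i+1}·y_i), indices taken mod 6.
Σ = (49) + (21) + (18) + (16) + (28) + (2) = 134
Signed area = Σ/2 = 67 (positive ⇒ counter-clockwise traversal).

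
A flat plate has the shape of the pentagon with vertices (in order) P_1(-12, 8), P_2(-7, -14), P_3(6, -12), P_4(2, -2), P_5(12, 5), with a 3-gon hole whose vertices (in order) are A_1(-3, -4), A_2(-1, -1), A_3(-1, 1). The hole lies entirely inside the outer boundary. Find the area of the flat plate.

Outer boundary:
Apply the shoelace formula: 2A = Σ (x_i·y_{i+1} − x_{i+1}·y_i), indices taken mod 5.
P_1→P_2: (-12)(-14) − (-7)(8) = 224
P_2→P_3: (-7)(-12) − (6)(-14) = 168
P_3→P_4: (6)(-2) − (2)(-12) = 12
P_4→P_5: (2)(5) − (12)(-2) = 34
P_5→P_1: (12)(8) − (-12)(5) = 156
Σ = 594
Area = |Σ|/2 = 297.
Hole:
A_1→A_2: (-3)(-1) − (-1)(-4) = -1
A_2→A_3: (-1)(1) − (-1)(-1) = -2
A_3→A_1: (-1)(-4) − (-3)(1) = 7
Σ = 4
Area = |Σ|/2 = 2.
Net area = 297 − 2 = 295.

295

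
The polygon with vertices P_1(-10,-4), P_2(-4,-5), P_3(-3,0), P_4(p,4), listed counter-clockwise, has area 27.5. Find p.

The doubled signed area Σ (x_i y_{i+1} − x_{i+1} y_i) is linear in p.
With p=0 it equals 47; the coefficient of p is -4 (from the two edges through P_4).
So -4·p + 47 = 2·27.5 = 55 ⇒ p = -2.

-2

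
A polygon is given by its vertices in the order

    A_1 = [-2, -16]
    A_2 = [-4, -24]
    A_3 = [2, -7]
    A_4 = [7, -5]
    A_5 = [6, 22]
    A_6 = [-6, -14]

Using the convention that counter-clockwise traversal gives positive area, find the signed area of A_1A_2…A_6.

Apply the shoelace (surveyor's) formula: 2A = Σ (x_i·y_{i+1} − x_{i+1}·y_i), indices taken mod 6.
A_1→A_2: (-2)(-24) − (-4)(-16) = -16
A_2→A_3: (-4)(-7) − (2)(-24) = 76
A_3→A_4: (2)(-5) − (7)(-7) = 39
A_4→A_5: (7)(22) − (6)(-5) = 184
A_5→A_6: (6)(-14) − (-6)(22) = 48
A_6→A_1: (-6)(-16) − (-2)(-14) = 68
Σ = 399
Signed area = Σ/2 = 199.5 (positive ⇒ counter-clockwise traversal).

199.5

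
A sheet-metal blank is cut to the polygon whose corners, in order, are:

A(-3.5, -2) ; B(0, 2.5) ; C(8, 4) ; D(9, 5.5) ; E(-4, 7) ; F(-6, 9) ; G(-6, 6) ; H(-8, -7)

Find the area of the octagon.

84.875

A→B: (-3.5)(2.5) − (0)(-2) = -8.75
B→C: (0)(4) − (8)(2.5) = -20
C→D: (8)(5.5) − (9)(4) = 8
D→E: (9)(7) − (-4)(5.5) = 85
E→F: (-4)(9) − (-6)(7) = 6
F→G: (-6)(6) − (-6)(9) = 18
G→H: (-6)(-7) − (-8)(6) = 90
H→A: (-8)(-2) − (-3.5)(-7) = -8.5
Σ = 169.75
Area = |Σ|/2 = 84.875.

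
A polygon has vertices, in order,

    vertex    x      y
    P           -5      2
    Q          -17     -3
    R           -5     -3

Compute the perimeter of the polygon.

30

|PQ| = √((-12)² + (-5)²) = √169 = 13
|QR| = √((12)² + (0)²) = √144 = 12
|RP| = √((0)² + (5)²) = √25 = 5
Perimeter = 13 + 12 + 5 = 30.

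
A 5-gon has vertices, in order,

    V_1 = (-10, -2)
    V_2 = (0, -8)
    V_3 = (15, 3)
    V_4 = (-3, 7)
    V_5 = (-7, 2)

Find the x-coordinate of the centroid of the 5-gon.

80/69

Apply the shoelace (surveyor's) formula. First the cross-terms c_i = x_i·y_{i+1} − x_{i+1}·y_i:
  80, 120, 114, 43, 34  ⇒  2A = 391, A = 195.5.
Then Σ (x_i + x_{i+1})·c_i = 1360, so x̄ = 1360 / (6·195.5) = 80/69.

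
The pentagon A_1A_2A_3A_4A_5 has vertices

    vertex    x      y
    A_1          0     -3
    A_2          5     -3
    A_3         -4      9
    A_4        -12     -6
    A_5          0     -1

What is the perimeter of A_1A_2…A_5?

52

|A_1A_2| = √((5)² + (0)²) = √25 = 5
|A_2A_3| = √((-9)² + (12)²) = √225 = 15
|A_3A_4| = √((-8)² + (-15)²) = √289 = 17
|A_4A_5| = √((12)² + (5)²) = √169 = 13
|A_5A_1| = √((0)² + (-2)²) = √4 = 2
Perimeter = 5 + 15 + 17 + 13 + 2 = 52.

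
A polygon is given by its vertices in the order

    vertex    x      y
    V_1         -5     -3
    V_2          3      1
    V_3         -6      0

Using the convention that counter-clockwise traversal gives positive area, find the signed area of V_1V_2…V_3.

14

Apply the shoelace formula: 2A = Σ (x_i·y_{i+1} − x_{i+1}·y_i), indices taken mod 3.
Σ = (4) + (6) + (18) = 28
Signed area = Σ/2 = 14 (positive ⇒ counter-clockwise traversal).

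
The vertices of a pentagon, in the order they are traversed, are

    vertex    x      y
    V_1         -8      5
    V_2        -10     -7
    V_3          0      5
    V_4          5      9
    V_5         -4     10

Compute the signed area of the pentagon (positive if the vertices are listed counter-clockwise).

88.5

Apply the shoelace (surveyor's) formula: 2A = Σ (x_i·y_{i+1} − x_{i+1}·y_i), indices taken mod 5.
Σ = (106) + (-50) + (-25) + (86) + (60) = 177
Signed area = Σ/2 = 88.5 (positive ⇒ counter-clockwise traversal).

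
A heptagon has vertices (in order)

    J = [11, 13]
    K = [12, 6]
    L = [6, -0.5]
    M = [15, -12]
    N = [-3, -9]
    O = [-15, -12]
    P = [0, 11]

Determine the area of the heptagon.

376.25

Apply the shoelace formula: 2A = Σ (x_i·y_{i+1} − x_{i+1}·y_i), indices taken mod 7.
Cross-terms: -90, -42, -64.5, -171, -99, -165, -121  ⇒  Σ = -752.5
Area = |Σ|/2 = 376.25.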